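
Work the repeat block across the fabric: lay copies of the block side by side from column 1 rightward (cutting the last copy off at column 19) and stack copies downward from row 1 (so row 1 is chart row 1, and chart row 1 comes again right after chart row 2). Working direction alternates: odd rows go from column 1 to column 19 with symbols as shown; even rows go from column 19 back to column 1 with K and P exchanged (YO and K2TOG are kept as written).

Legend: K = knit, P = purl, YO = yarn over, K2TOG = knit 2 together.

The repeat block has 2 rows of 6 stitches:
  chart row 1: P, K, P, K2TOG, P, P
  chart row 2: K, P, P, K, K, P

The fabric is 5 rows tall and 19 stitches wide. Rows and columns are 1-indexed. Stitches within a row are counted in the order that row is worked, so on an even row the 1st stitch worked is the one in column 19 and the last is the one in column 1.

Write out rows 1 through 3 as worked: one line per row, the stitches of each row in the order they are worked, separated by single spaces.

Row 1: chart row 1, RS - tile across columns 1-19 and work as-is.
Row 2: chart row 2, WS - tiled (columns 1-19): K P P K K P K P P K K P K P P K K P K; work from column 19 back to 1 with K<->P swapped.
Row 3: chart row 1, RS - tile across columns 1-19 and work as-is.

Result:
P K P K2TOG P P P K P K2TOG P P P K P K2TOG P P P
P K P P K K P K P P K K P K P P K K P
P K P K2TOG P P P K P K2TOG P P P K P K2TOG P P P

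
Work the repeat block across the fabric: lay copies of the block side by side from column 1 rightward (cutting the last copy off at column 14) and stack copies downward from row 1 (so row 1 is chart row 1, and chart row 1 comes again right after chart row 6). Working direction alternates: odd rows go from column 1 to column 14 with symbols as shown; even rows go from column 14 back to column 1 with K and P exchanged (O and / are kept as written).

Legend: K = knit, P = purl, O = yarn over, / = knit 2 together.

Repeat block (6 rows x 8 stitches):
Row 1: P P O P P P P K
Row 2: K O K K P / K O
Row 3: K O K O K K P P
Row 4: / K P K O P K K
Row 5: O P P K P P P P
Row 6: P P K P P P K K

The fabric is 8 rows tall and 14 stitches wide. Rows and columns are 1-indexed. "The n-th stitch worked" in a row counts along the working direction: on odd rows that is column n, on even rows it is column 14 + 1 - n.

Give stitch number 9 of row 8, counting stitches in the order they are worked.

Result:
/

Derivation:
Row 8 uses chart row ((8-1) mod 6)+1 = 2. Row 8 is even, so WS.
Chart row 2 tiled across columns 1-14: K O K K P / K O K O K K P /
Wrong side: read the tiled row from column 14 down to 1 and exchange K with P (leave O, /).
Row 8 as worked: / K P P O P O P / K P P O P
Counting 9 along the worked row gives /.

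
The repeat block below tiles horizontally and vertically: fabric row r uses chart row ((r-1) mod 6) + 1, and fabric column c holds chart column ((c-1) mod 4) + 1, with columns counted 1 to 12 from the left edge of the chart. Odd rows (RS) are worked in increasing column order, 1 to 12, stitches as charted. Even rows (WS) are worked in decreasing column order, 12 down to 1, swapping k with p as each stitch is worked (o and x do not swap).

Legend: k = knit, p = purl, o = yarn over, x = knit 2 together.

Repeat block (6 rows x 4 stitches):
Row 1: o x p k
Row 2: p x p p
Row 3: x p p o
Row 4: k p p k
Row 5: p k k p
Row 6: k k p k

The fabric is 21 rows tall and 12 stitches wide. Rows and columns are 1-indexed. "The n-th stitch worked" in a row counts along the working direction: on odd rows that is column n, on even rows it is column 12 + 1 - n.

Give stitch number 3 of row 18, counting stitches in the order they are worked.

Row 18 uses chart row ((18-1) mod 6)+1 = 6. Row 18 is even, so WS.
Chart row 6 tiled across columns 1-12: k k p k k k p k k k p k
WS row: flip the tiled sequence (start at column 12) and apply k<->p; o and x stay.
Row 18 as worked: p k p p p k p p p k p p
Stitch 3 in working order -> p

== STITCH ==
p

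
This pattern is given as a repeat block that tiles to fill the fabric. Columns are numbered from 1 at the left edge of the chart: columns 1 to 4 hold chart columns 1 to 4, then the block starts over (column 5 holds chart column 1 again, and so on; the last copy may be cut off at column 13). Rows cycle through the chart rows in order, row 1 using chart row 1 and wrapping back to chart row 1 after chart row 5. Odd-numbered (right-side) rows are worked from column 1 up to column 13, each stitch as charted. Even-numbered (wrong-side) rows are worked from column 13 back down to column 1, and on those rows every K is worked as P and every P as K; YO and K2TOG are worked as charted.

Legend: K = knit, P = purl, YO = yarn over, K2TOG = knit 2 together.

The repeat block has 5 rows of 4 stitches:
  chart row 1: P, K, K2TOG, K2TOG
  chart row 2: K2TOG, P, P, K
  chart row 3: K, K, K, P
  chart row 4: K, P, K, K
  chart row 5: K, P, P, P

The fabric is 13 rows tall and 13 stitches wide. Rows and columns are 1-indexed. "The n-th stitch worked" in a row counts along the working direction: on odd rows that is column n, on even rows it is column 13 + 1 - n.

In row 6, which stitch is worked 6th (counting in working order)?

== STITCH ==
K2TOG

Derivation:
Row 6: (6-1) mod 5 = 0, so use chart row 1. Even row -> WS.
Chart row 1 tiled across columns 1-13: P K K2TOG K2TOG P K K2TOG K2TOG P K K2TOG K2TOG P
WS: work from column 13 back to column 1 (reverse the tiled row), swapping K<->P (YO and K2TOG unchanged).
Row 6 as worked: K K2TOG K2TOG P K K2TOG K2TOG P K K2TOG K2TOG P K
Counting 6 along the worked row gives K2TOG.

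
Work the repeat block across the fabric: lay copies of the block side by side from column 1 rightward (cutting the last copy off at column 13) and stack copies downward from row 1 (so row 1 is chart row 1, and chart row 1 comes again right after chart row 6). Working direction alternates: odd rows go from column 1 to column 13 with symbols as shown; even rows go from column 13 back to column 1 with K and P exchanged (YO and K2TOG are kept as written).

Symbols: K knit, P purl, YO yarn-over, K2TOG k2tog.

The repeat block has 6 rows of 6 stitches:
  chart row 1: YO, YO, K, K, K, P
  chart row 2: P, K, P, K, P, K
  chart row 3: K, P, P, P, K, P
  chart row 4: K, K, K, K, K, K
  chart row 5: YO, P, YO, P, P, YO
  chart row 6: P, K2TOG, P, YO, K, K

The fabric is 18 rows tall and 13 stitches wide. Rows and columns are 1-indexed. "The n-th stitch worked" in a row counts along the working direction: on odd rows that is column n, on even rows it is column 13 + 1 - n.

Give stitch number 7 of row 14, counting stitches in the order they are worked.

Stitch:
K

Derivation:
For row 14: chart row = ((14-1) mod 6) + 1 = 2; this is a WS (even) row.
Chart row 2 tiled across columns 1-13: P K P K P K P K P K P K P
WS row: flip the tiled sequence (start at column 13) and apply K<->P; YO and K2TOG stay.
Row 14 as worked: K P K P K P K P K P K P K
The 7th stitch worked is K.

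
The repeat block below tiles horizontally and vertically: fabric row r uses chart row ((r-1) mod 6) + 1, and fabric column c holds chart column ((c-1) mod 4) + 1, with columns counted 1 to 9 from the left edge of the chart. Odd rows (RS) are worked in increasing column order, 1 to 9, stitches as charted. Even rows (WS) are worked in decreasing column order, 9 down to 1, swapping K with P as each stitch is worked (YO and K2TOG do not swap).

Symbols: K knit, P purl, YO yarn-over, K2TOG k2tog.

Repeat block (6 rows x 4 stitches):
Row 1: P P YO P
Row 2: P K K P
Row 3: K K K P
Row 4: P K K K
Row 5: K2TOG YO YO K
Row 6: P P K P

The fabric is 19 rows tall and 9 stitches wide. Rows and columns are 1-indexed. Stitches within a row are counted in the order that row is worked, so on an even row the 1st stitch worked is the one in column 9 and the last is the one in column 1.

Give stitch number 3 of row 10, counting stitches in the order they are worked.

== STITCH ==
P

Derivation:
Row 10 uses chart row ((10-1) mod 6)+1 = 4. Row 10 is even, so WS.
Chart row 4 tiled across columns 1-9: P K K K P K K K P
WS row: flip the tiled sequence (start at column 9) and apply K<->P; YO and K2TOG stay.
Row 10 as worked: K P P P K P P P K
Stitch 3 in working order -> P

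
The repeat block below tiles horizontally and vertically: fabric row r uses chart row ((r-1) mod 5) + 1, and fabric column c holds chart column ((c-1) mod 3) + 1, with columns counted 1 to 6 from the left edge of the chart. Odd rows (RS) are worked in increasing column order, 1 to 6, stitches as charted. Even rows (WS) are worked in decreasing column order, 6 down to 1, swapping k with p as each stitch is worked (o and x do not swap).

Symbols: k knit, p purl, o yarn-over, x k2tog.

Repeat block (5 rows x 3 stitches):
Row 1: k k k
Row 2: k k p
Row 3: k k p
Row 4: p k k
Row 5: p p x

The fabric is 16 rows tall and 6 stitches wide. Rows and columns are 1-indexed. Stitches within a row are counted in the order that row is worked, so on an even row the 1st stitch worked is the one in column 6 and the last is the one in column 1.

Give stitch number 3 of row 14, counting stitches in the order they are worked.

For row 14: chart row = ((14-1) mod 5) + 1 = 4; this is a WS (even) row.
Chart row 4 tiled across columns 1-6: p k k p k k
Wrong side: read the tiled row from column 6 down to 1 and exchange k with p (leave o, x).
Row 14 as worked: p p k p p k
Counting 3 along the worked row gives k.

== STITCH ==
k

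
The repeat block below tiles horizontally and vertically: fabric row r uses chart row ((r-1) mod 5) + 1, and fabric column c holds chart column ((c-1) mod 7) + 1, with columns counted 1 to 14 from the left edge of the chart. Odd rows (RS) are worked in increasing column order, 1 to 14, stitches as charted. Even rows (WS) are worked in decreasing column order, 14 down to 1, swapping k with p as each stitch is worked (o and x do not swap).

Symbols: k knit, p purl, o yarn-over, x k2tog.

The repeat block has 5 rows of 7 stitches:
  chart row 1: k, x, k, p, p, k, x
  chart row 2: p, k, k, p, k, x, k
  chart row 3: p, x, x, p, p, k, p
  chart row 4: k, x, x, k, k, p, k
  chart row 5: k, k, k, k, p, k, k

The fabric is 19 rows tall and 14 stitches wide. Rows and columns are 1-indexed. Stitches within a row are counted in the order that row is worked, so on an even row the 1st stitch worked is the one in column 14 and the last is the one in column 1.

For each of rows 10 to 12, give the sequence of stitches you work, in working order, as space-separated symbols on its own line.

Row 10: chart row 5, WS - tiled (columns 1-14): k k k k p k k k k k k p k k; work from column 14 back to 1 with k<->p swapped.
Row 11: chart row 1, RS - tile across columns 1-14 and work as-is.
Row 12: chart row 2, WS - tiled (columns 1-14): p k k p k x k p k k p k x k; work from column 14 back to 1 with k<->p swapped.

== ROWS AS WORKED ==
p p k p p p p p p k p p p p
k x k p p k x k x k p p k x
p x p k p p k p x p k p p k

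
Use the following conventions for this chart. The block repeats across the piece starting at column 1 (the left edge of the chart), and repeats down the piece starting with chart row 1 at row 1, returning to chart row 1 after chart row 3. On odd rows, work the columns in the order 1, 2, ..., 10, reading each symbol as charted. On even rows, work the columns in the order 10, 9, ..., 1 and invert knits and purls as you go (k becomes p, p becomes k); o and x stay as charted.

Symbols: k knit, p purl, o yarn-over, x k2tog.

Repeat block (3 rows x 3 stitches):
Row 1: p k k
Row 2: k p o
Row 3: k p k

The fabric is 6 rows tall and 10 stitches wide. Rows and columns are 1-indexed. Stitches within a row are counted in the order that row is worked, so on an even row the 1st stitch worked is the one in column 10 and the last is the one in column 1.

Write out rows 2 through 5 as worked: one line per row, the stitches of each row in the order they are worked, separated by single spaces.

== ROWS AS WORKED ==
p o k p o k p o k p
k p k k p k k p k k
k p p k p p k p p k
k p o k p o k p o k

Derivation:
Row 2: chart row 2, WS - tiled (columns 1-10): k p o k p o k p o k; work from column 10 back to 1 with k<->p swapped.
Row 3: chart row 3, RS - tile across columns 1-10 and work as-is.
Row 4: chart row 1, WS - tiled (columns 1-10): p k k p k k p k k p; work from column 10 back to 1 with k<->p swapped.
Row 5: chart row 2, RS - tile across columns 1-10 and work as-is.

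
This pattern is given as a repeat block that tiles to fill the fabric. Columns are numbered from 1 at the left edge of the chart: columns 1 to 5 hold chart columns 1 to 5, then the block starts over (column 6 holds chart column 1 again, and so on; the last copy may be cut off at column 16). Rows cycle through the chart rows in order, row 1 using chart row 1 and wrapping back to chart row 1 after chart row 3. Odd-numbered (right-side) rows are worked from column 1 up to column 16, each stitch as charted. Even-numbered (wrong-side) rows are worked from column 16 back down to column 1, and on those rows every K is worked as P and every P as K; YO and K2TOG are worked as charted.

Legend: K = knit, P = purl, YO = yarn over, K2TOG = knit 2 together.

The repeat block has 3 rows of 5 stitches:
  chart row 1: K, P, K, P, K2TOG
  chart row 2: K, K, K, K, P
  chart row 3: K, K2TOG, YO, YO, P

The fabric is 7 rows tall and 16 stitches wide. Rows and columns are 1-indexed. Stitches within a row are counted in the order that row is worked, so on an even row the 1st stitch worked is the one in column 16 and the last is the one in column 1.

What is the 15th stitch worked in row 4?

== STITCH ==
K

Derivation:
Row 4 uses chart row ((4-1) mod 3)+1 = 1. Row 4 is even, so WS.
Chart row 1 tiled across columns 1-16: K P K P K2TOG K P K P K2TOG K P K P K2TOG K
Wrong side: read the tiled row from column 16 down to 1 and exchange K with P (leave YO, K2TOG).
Row 4 as worked: P K2TOG K P K P K2TOG K P K P K2TOG K P K P
Stitch 15 in working order -> K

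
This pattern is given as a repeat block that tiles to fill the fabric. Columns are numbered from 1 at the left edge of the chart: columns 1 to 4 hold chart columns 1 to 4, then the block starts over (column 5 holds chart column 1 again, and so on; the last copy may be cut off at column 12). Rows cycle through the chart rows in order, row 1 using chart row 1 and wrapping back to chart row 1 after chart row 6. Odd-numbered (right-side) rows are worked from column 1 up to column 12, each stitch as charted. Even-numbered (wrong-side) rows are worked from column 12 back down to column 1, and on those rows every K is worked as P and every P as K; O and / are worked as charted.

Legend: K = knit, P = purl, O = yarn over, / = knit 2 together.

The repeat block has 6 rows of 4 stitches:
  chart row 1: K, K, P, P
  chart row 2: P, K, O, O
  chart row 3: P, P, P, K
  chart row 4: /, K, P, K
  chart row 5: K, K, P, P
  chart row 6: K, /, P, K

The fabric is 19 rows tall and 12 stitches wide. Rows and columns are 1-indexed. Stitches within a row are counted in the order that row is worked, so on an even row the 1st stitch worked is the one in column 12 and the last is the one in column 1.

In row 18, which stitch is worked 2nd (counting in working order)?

Result:
K

Derivation:
Row 18: (18-1) mod 6 = 5, so use chart row 6. Even row -> WS.
Chart row 6 tiled across columns 1-12: K / P K K / P K K / P K
WS row: flip the tiled sequence (start at column 12) and apply K<->P; O and / stay.
Row 18 as worked: P K / P P K / P P K / P
Counting 2 along the worked row gives K.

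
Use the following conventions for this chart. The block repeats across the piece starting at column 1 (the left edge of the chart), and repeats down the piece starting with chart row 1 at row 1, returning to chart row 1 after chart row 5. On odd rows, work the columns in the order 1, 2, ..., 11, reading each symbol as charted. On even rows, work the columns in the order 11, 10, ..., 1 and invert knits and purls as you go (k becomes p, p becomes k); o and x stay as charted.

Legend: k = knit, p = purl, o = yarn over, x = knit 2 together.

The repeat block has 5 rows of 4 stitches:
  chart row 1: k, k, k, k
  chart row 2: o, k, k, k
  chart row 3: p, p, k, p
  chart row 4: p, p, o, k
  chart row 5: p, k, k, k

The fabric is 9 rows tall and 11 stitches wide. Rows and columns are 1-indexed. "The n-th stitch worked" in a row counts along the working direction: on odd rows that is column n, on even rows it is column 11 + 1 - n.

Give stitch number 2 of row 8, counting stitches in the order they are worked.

For row 8: chart row = ((8-1) mod 5) + 1 = 3; this is a WS (even) row.
Chart row 3 tiled across columns 1-11: p p k p p p k p p p k
WS row: flip the tiled sequence (start at column 11) and apply k<->p; o and x stay.
Row 8 as worked: p k k k p k k k p k k
Counting 2 along the worked row gives k.

Stitch:
k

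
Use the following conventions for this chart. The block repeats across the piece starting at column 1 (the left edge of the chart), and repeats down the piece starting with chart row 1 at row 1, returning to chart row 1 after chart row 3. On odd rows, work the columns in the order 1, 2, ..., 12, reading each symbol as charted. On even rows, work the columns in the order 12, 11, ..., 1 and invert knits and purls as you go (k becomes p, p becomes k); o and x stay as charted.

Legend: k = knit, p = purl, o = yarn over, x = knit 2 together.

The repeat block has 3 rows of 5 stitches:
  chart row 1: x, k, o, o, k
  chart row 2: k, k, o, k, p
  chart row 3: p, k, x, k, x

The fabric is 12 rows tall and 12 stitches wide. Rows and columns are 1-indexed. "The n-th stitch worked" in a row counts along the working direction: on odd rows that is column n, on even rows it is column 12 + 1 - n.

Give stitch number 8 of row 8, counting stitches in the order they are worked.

Row 8: (8-1) mod 3 = 1, so use chart row 2. Even row -> WS.
Chart row 2 tiled across columns 1-12: k k o k p k k o k p k k
Wrong side: read the tiled row from column 12 down to 1 and exchange k with p (leave o, x).
Row 8 as worked: p p k p o p p k p o p p
The 8th stitch worked is k.

== STITCH ==
k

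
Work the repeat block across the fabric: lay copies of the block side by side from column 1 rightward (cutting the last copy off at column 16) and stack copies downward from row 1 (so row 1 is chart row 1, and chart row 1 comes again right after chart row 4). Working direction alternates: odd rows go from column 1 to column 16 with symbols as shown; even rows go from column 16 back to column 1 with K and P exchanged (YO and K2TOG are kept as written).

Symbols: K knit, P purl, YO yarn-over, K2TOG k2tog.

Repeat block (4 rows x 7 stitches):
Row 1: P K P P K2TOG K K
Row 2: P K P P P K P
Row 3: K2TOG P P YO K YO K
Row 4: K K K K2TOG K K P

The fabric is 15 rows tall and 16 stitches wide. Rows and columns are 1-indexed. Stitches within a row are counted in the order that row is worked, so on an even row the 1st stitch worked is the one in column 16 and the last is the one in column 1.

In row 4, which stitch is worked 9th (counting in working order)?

Row 4 uses chart row ((4-1) mod 4)+1 = 4. Row 4 is even, so WS.
Chart row 4 tiled across columns 1-16: K K K K2TOG K K P K K K K2TOG K K P K K
WS: work from column 16 back to column 1 (reverse the tiled row), swapping K<->P (YO and K2TOG unchanged).
Row 4 as worked: P P K P P K2TOG P P P K P P K2TOG P P P
The 9th stitch worked is P.

== STITCH ==
P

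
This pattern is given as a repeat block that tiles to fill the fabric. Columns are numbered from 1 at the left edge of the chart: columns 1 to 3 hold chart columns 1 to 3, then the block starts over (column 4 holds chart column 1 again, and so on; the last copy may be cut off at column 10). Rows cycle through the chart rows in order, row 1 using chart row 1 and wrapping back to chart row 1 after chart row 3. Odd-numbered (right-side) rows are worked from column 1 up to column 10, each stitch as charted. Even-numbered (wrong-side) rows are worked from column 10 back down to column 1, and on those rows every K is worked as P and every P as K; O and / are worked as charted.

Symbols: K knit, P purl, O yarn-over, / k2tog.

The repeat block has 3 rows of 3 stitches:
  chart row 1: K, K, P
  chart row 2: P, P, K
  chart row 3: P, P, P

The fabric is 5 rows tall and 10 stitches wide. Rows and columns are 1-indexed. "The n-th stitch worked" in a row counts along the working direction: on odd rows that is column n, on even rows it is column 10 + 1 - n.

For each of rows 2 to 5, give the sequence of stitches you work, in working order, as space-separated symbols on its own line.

Result:
K P K K P K K P K K
P P P P P P P P P P
P K P P K P P K P P
P P K P P K P P K P

Derivation:
Row 2: chart row 2, WS - tiled (columns 1-10): P P K P P K P P K P; work from column 10 back to 1 with K<->P swapped.
Row 3: chart row 3, RS - tile across columns 1-10 and work as-is.
Row 4: chart row 1, WS - tiled (columns 1-10): K K P K K P K K P K; work from column 10 back to 1 with K<->P swapped.
Row 5: chart row 2, RS - tile across columns 1-10 and work as-is.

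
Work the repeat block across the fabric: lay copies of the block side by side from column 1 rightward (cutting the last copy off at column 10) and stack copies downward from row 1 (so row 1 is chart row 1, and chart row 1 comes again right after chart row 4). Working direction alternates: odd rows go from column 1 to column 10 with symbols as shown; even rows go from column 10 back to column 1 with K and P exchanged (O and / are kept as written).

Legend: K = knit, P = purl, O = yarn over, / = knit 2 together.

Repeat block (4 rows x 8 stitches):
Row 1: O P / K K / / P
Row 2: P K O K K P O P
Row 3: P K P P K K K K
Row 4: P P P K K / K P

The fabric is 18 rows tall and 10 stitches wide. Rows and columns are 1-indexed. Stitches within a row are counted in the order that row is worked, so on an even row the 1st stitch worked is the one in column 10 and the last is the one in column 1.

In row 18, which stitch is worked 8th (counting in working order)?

== STITCH ==
O

Derivation:
Row 18 uses chart row ((18-1) mod 4)+1 = 2. Row 18 is even, so WS.
Chart row 2 tiled across columns 1-10: P K O K K P O P P K
Wrong side: read the tiled row from column 10 down to 1 and exchange K with P (leave O, /).
Row 18 as worked: P K K O K P P O P K
The 8th stitch worked is O.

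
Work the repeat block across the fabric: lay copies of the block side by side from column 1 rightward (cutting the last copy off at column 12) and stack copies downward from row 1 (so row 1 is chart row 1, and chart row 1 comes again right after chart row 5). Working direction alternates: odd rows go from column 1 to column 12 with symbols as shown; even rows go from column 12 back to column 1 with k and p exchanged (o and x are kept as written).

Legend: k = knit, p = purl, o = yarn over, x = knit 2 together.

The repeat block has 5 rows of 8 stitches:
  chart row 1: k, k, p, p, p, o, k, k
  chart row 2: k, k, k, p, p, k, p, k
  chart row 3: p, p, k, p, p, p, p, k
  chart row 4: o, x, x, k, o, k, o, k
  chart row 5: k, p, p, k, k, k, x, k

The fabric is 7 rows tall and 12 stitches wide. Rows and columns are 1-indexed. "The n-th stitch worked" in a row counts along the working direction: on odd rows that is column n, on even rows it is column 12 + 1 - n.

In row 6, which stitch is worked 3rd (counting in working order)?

Result:
p

Derivation:
For row 6: chart row = ((6-1) mod 5) + 1 = 1; this is a WS (even) row.
Chart row 1 tiled across columns 1-12: k k p p p o k k k k p p
WS row: flip the tiled sequence (start at column 12) and apply k<->p; o and x stay.
Row 6 as worked: k k p p p p o k k k p p
Counting 3 along the worked row gives p.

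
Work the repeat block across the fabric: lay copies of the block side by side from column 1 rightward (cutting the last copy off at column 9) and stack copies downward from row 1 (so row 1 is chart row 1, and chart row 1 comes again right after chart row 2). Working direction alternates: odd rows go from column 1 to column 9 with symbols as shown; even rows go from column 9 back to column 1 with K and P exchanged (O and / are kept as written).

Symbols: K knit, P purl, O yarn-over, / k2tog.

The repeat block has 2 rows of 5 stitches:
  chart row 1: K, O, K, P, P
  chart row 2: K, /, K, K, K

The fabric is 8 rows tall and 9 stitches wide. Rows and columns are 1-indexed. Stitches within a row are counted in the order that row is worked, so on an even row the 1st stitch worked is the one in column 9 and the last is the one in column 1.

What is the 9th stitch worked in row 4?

== STITCH ==
P

Derivation:
Row 4 uses chart row ((4-1) mod 2)+1 = 2. Row 4 is even, so WS.
Chart row 2 tiled across columns 1-9: K / K K K K / K K
Wrong side: read the tiled row from column 9 down to 1 and exchange K with P (leave O, /).
Row 4 as worked: P P / P P P P / P
The 9th stitch worked is P.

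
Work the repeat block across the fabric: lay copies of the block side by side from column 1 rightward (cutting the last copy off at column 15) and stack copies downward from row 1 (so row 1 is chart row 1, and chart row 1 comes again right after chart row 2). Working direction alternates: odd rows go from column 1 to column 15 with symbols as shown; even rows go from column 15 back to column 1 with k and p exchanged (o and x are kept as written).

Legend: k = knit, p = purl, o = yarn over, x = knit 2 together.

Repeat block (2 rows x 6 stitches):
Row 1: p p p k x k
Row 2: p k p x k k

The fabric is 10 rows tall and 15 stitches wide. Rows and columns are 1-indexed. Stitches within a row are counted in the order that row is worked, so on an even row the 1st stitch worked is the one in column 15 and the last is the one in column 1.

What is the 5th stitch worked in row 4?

Row 4 uses chart row ((4-1) mod 2)+1 = 2. Row 4 is even, so WS.
Chart row 2 tiled across columns 1-15: p k p x k k p k p x k k p k p
Wrong side: read the tiled row from column 15 down to 1 and exchange k with p (leave o, x).
Row 4 as worked: k p k p p x k p k p p x k p k
Stitch 5 in working order -> p

== STITCH ==
p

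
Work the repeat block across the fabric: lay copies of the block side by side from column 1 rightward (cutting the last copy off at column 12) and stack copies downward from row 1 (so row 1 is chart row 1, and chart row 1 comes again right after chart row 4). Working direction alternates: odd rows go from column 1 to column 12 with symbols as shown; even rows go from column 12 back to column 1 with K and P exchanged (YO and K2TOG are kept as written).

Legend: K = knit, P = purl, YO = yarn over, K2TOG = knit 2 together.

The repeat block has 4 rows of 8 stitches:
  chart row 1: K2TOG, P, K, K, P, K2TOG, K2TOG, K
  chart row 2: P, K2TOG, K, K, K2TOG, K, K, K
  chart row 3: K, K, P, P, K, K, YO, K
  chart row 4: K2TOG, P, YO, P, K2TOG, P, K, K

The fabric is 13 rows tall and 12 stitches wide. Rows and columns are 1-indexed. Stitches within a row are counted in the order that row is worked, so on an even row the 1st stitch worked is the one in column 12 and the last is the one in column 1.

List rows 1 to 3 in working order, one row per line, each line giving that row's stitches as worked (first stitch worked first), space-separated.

Row 1: chart row 1, RS - tile across columns 1-12 and work as-is.
Row 2: chart row 2, WS - tiled (columns 1-12): P K2TOG K K K2TOG K K K P K2TOG K K; work from column 12 back to 1 with K<->P swapped.
Row 3: chart row 3, RS - tile across columns 1-12 and work as-is.

Rows as worked:
K2TOG P K K P K2TOG K2TOG K K2TOG P K K
P P K2TOG K P P P K2TOG P P K2TOG K
K K P P K K YO K K K P P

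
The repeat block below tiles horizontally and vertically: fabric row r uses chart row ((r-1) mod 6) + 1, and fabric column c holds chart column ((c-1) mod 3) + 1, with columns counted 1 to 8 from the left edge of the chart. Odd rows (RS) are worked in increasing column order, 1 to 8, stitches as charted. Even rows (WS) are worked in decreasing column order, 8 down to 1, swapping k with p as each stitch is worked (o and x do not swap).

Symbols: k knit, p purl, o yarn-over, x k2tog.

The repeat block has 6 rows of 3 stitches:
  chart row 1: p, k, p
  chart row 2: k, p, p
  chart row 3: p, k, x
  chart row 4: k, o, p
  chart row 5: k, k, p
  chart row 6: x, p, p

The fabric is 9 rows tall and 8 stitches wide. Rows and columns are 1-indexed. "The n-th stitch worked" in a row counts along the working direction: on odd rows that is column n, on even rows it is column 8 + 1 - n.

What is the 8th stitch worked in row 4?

Row 4 uses chart row ((4-1) mod 6)+1 = 4. Row 4 is even, so WS.
Chart row 4 tiled across columns 1-8: k o p k o p k o
WS: work from column 8 back to column 1 (reverse the tiled row), swapping k<->p (o and x unchanged).
Row 4 as worked: o p k o p k o p
Stitch 8 in working order -> p

== STITCH ==
p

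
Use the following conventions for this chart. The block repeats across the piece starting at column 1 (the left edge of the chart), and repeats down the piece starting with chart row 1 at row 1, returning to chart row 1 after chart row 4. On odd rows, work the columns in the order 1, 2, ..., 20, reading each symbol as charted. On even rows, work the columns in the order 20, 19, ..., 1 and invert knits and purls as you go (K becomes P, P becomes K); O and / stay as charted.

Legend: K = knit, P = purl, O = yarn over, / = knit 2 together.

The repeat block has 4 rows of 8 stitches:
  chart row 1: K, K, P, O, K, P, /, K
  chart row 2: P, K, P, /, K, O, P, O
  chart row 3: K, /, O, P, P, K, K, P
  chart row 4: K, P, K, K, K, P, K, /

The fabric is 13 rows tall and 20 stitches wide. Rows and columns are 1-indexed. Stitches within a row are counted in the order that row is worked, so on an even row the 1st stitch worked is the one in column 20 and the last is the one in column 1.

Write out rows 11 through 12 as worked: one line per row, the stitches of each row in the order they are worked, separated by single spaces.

Row 11: chart row 3, RS - tile across columns 1-20 and work as-is.
Row 12: chart row 4, WS - tiled (columns 1-20): K P K K K P K / K P K K K P K / K P K K; work from column 20 back to 1 with K<->P swapped.

Result:
K / O P P K K P K / O P P K K P K / O P
P P K P / P K P P P K P / P K P P P K P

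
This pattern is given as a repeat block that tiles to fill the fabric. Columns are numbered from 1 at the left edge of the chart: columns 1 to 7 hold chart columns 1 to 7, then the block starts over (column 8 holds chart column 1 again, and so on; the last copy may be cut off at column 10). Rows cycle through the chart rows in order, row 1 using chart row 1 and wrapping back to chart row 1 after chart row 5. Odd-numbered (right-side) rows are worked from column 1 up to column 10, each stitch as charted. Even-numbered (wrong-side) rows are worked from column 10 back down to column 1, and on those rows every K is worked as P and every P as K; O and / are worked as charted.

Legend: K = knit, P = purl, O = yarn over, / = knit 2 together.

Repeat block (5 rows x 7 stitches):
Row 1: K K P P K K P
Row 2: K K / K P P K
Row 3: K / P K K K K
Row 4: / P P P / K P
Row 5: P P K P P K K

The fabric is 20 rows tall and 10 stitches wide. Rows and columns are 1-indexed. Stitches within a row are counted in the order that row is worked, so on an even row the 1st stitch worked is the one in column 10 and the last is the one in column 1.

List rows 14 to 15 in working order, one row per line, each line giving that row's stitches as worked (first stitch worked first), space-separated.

Rows as worked:
K K / K P / K K K /
P P K P P K K P P K

Derivation:
Row 14: chart row 4, WS - tiled (columns 1-10): / P P P / K P / P P; work from column 10 back to 1 with K<->P swapped.
Row 15: chart row 5, RS - tile across columns 1-10 and work as-is.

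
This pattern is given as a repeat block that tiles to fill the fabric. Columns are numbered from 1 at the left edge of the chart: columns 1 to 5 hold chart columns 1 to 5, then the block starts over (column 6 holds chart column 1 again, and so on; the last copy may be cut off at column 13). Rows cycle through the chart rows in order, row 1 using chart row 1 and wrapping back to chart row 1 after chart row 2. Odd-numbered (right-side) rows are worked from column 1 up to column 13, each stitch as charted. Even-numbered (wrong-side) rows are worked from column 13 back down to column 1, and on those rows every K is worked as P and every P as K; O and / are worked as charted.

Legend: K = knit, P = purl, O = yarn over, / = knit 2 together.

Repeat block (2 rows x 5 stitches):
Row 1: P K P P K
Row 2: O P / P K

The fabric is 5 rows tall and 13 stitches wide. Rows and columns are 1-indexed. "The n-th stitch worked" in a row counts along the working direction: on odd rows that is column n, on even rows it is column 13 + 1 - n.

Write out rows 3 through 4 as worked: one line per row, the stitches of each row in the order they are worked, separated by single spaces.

== ROWS AS WORKED ==
P K P P K P K P P K P K P
/ K O P K / K O P K / K O

Derivation:
Row 3: chart row 1, RS - tile across columns 1-13 and work as-is.
Row 4: chart row 2, WS - tiled (columns 1-13): O P / P K O P / P K O P /; work from column 13 back to 1 with K<->P swapped.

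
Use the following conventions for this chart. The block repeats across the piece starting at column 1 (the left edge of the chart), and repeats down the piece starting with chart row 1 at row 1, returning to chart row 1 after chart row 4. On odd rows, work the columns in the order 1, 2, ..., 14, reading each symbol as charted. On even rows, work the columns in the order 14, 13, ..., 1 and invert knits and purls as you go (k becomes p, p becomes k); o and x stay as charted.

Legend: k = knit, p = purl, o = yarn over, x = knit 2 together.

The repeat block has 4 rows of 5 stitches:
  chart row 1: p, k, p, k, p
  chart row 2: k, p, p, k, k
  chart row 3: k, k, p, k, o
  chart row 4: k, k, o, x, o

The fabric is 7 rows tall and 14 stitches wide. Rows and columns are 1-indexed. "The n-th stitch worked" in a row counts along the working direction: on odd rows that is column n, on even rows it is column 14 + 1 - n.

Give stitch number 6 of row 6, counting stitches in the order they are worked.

Row 6 uses chart row ((6-1) mod 4)+1 = 2. Row 6 is even, so WS.
Chart row 2 tiled across columns 1-14: k p p k k k p p k k k p p k
WS: work from column 14 back to column 1 (reverse the tiled row), swapping k<->p (o and x unchanged).
Row 6 as worked: p k k p p p k k p p p k k p
Stitch 6 in working order -> p

Result:
p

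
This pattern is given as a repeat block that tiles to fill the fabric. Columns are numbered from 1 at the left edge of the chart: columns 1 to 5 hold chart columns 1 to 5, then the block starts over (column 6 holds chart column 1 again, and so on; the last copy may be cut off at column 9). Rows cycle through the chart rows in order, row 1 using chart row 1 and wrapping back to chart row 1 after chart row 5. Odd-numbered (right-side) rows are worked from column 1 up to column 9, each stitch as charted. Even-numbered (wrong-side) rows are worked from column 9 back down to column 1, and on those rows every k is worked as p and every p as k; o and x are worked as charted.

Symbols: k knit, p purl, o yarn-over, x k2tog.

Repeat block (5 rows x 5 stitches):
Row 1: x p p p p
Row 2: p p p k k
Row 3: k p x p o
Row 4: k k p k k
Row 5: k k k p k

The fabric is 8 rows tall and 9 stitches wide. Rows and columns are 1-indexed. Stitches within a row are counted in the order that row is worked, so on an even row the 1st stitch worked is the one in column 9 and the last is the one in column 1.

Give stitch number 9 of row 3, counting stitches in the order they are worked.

Result:
p

Derivation:
Row 3: (3-1) mod 5 = 2, so use chart row 3. Odd row -> RS.
Chart row 3 tiled across columns 1-9: k p x p o k p x p
RS row: no reversal, no swap; stitch n worked = column n.
Counting 9 along the worked row gives p.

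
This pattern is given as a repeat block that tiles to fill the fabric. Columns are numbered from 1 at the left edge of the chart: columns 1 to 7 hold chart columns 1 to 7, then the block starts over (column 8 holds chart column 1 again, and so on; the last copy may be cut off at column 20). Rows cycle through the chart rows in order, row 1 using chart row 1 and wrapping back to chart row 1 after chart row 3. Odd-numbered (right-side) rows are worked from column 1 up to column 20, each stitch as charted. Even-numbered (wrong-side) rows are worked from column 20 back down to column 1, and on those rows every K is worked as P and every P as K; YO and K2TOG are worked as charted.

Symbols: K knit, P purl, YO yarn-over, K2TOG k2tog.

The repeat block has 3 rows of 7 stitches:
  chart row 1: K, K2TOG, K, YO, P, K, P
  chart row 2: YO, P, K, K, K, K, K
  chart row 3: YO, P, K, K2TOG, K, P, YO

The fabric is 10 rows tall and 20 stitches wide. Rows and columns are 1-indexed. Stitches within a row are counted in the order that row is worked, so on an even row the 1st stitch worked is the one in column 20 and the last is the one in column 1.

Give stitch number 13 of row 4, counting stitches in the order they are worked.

Result:
P

Derivation:
Row 4 uses chart row ((4-1) mod 3)+1 = 1. Row 4 is even, so WS.
Chart row 1 tiled across columns 1-20: K K2TOG K YO P K P K K2TOG K YO P K P K K2TOG K YO P K
WS: work from column 20 back to column 1 (reverse the tiled row), swapping K<->P (YO and K2TOG unchanged).
Row 4 as worked: P K YO P K2TOG P K P K YO P K2TOG P K P K YO P K2TOG P
Stitch 13 in working order -> P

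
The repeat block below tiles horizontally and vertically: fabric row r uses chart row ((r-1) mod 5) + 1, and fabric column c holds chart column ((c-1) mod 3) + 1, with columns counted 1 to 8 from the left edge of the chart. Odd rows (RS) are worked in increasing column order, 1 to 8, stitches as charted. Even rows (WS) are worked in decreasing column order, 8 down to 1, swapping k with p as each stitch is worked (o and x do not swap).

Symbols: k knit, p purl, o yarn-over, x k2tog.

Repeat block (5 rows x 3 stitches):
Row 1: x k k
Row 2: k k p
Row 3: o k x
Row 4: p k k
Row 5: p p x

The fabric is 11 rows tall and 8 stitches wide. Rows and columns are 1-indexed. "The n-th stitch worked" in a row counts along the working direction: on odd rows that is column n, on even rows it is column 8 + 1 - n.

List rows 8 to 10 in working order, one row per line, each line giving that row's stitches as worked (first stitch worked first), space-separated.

== ROWS AS WORKED ==
p o x p o x p o
p k k p k k p k
k k x k k x k k

Derivation:
Row 8: chart row 3, WS - tiled (columns 1-8): o k x o k x o k; work from column 8 back to 1 with k<->p swapped.
Row 9: chart row 4, RS - tile across columns 1-8 and work as-is.
Row 10: chart row 5, WS - tiled (columns 1-8): p p x p p x p p; work from column 8 back to 1 with k<->p swapped.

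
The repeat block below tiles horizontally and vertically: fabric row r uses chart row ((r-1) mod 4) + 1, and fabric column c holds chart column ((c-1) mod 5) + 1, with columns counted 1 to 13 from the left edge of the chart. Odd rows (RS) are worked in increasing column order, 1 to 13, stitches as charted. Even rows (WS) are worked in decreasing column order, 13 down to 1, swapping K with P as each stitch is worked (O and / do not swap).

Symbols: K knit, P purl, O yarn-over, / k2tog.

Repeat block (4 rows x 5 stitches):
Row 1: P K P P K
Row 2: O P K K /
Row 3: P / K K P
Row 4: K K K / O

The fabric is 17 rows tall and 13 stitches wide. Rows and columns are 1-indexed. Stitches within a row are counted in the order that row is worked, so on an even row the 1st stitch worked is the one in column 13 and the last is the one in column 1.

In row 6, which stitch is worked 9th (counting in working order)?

Result:
/

Derivation:
Row 6 uses chart row ((6-1) mod 4)+1 = 2. Row 6 is even, so WS.
Chart row 2 tiled across columns 1-13: O P K K / O P K K / O P K
WS row: flip the tiled sequence (start at column 13) and apply K<->P; O and / stay.
Row 6 as worked: P K O / P P K O / P P K O
Stitch 9 in working order -> /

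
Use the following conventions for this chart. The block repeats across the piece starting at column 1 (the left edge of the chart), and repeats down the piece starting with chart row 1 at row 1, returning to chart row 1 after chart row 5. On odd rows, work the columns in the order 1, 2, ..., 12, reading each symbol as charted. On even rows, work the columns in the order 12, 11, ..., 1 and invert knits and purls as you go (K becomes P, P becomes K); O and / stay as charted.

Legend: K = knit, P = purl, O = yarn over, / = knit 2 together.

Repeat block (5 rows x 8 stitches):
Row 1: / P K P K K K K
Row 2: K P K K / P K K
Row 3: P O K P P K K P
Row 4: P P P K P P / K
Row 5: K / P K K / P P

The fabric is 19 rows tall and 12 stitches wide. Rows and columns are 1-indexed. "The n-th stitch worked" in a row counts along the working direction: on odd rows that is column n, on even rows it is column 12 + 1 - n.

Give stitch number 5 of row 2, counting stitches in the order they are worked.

Stitch:
P

Derivation:
For row 2: chart row = ((2-1) mod 5) + 1 = 2; this is a WS (even) row.
Chart row 2 tiled across columns 1-12: K P K K / P K K K P K K
WS: work from column 12 back to column 1 (reverse the tiled row), swapping K<->P (O and / unchanged).
Row 2 as worked: P P K P P P K / P P K P
The 5th stitch worked is P.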